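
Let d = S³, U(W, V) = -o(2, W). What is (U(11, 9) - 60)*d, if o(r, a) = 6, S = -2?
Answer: 528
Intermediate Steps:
U(W, V) = -6 (U(W, V) = -1*6 = -6)
d = -8 (d = (-2)³ = -8)
(U(11, 9) - 60)*d = (-6 - 60)*(-8) = -66*(-8) = 528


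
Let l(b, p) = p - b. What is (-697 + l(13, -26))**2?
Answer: 541696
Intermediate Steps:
(-697 + l(13, -26))**2 = (-697 + (-26 - 1*13))**2 = (-697 + (-26 - 13))**2 = (-697 - 39)**2 = (-736)**2 = 541696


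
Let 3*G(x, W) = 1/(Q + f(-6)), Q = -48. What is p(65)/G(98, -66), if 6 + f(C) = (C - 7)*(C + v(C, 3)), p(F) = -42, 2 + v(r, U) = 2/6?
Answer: -5754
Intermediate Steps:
v(r, U) = -5/3 (v(r, U) = -2 + 2/6 = -2 + 2*(1/6) = -2 + 1/3 = -5/3)
f(C) = -6 + (-7 + C)*(-5/3 + C) (f(C) = -6 + (C - 7)*(C - 5/3) = -6 + (-7 + C)*(-5/3 + C))
G(x, W) = 1/137 (G(x, W) = 1/(3*(-48 + (17/3 + (-6)**2 - 26/3*(-6)))) = 1/(3*(-48 + (17/3 + 36 + 52))) = 1/(3*(-48 + 281/3)) = 1/(3*(137/3)) = (1/3)*(3/137) = 1/137)
p(65)/G(98, -66) = -42/1/137 = -42*137 = -5754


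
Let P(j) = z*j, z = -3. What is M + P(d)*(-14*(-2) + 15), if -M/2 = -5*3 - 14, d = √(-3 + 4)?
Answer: -71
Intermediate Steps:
d = 1 (d = √1 = 1)
P(j) = -3*j
M = 58 (M = -2*(-5*3 - 14) = -2*(-15 - 14) = -2*(-29) = 58)
M + P(d)*(-14*(-2) + 15) = 58 + (-3*1)*(-14*(-2) + 15) = 58 - 3*(28 + 15) = 58 - 3*43 = 58 - 129 = -71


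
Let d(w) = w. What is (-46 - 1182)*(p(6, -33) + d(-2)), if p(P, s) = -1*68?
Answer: 85960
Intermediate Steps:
p(P, s) = -68
(-46 - 1182)*(p(6, -33) + d(-2)) = (-46 - 1182)*(-68 - 2) = -1228*(-70) = 85960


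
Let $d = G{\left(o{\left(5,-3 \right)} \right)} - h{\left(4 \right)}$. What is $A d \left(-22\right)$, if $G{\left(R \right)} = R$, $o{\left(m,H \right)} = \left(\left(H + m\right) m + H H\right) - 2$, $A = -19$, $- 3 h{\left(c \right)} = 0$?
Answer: $7106$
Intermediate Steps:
$h{\left(c \right)} = 0$ ($h{\left(c \right)} = \left(- \frac{1}{3}\right) 0 = 0$)
$o{\left(m,H \right)} = -2 + H^{2} + m \left(H + m\right)$ ($o{\left(m,H \right)} = \left(m \left(H + m\right) + H^{2}\right) - 2 = \left(H^{2} + m \left(H + m\right)\right) - 2 = -2 + H^{2} + m \left(H + m\right)$)
$d = 17$ ($d = \left(-2 + \left(-3\right)^{2} + 5^{2} - 15\right) - 0 = \left(-2 + 9 + 25 - 15\right) + 0 = 17 + 0 = 17$)
$A d \left(-22\right) = \left(-19\right) 17 \left(-22\right) = \left(-323\right) \left(-22\right) = 7106$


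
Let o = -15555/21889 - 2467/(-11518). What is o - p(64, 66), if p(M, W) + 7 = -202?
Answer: 52567395591/252117502 ≈ 208.50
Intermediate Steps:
p(M, W) = -209 (p(M, W) = -7 - 202 = -209)
o = -125162327/252117502 (o = -15555*1/21889 - 2467*(-1/11518) = -15555/21889 + 2467/11518 = -125162327/252117502 ≈ -0.49644)
o - p(64, 66) = -125162327/252117502 - 1*(-209) = -125162327/252117502 + 209 = 52567395591/252117502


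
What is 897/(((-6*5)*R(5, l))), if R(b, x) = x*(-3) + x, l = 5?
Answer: 299/100 ≈ 2.9900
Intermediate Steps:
R(b, x) = -2*x (R(b, x) = -3*x + x = -2*x)
897/(((-6*5)*R(5, l))) = 897/(((-6*5)*(-2*5))) = 897/((-30*(-10))) = 897/300 = 897*(1/300) = 299/100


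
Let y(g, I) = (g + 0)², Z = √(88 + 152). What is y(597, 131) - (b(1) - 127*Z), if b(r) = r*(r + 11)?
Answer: 356397 + 508*√15 ≈ 3.5836e+5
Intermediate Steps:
b(r) = r*(11 + r)
Z = 4*√15 (Z = √240 = 4*√15 ≈ 15.492)
y(g, I) = g²
y(597, 131) - (b(1) - 127*Z) = 597² - (1*(11 + 1) - 508*√15) = 356409 - (1*12 - 508*√15) = 356409 - (12 - 508*√15) = 356409 + (-12 + 508*√15) = 356397 + 508*√15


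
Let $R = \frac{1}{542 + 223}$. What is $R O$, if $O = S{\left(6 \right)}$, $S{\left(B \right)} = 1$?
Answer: $\frac{1}{765} \approx 0.0013072$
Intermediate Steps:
$R = \frac{1}{765} \approx 0.0013072$
$O = 1$
$R O = \frac{1}{765} \cdot 1 = \frac{1}{765}$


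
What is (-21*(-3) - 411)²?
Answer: 121104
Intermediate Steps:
(-21*(-3) - 411)² = (63 - 411)² = (-348)² = 121104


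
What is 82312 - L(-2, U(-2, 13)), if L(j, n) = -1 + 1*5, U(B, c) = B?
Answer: 82308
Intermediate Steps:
L(j, n) = 4 (L(j, n) = -1 + 5 = 4)
82312 - L(-2, U(-2, 13)) = 82312 - 1*4 = 82312 - 4 = 82308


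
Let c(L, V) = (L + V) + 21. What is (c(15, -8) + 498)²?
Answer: 276676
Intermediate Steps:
c(L, V) = 21 + L + V
(c(15, -8) + 498)² = ((21 + 15 - 8) + 498)² = (28 + 498)² = 526² = 276676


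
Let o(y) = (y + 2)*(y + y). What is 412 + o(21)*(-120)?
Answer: -115508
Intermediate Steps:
o(y) = 2*y*(2 + y) (o(y) = (2 + y)*(2*y) = 2*y*(2 + y))
412 + o(21)*(-120) = 412 + (2*21*(2 + 21))*(-120) = 412 + (2*21*23)*(-120) = 412 + 966*(-120) = 412 - 115920 = -115508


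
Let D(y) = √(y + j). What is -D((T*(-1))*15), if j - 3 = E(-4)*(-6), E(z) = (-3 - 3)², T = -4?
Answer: -3*I*√17 ≈ -12.369*I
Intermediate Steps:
E(z) = 36 (E(z) = (-6)² = 36)
j = -213 (j = 3 + 36*(-6) = 3 - 216 = -213)
D(y) = √(-213 + y) (D(y) = √(y - 213) = √(-213 + y))
-D((T*(-1))*15) = -√(-213 - 4*(-1)*15) = -√(-213 + 4*15) = -√(-213 + 60) = -√(-153) = -3*I*√17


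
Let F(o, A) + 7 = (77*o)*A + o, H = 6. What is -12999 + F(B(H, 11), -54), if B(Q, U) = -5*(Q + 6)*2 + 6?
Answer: 460892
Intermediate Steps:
B(Q, U) = -54 - 10*Q (B(Q, U) = -5*(6 + Q)*2 + 6 = -5*(12 + 2*Q) + 6 = (-60 - 10*Q) + 6 = -54 - 10*Q)
F(o, A) = -7 + o + 77*A*o (F(o, A) = -7 + ((77*o)*A + o) = -7 + (77*A*o + o) = -7 + (o + 77*A*o) = -7 + o + 77*A*o)
-12999 + F(B(H, 11), -54) = -12999 + (-7 + (-54 - 10*6) + 77*(-54)*(-54 - 10*6)) = -12999 + (-7 + (-54 - 60) + 77*(-54)*(-54 - 60)) = -12999 + (-7 - 114 + 77*(-54)*(-114)) = -12999 + (-7 - 114 + 474012) = -12999 + 473891 = 460892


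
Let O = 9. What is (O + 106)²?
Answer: 13225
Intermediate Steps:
(O + 106)² = (9 + 106)² = 115² = 13225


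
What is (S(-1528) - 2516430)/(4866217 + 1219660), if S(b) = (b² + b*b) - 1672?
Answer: 2151466/6085877 ≈ 0.35352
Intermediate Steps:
S(b) = -1672 + 2*b² (S(b) = (b² + b²) - 1672 = 2*b² - 1672 = -1672 + 2*b²)
(S(-1528) - 2516430)/(4866217 + 1219660) = ((-1672 + 2*(-1528)²) - 2516430)/(4866217 + 1219660) = ((-1672 + 2*2334784) - 2516430)/6085877 = ((-1672 + 4669568) - 2516430)*(1/6085877) = (4667896 - 2516430)*(1/6085877) = 2151466*(1/6085877) = 2151466/6085877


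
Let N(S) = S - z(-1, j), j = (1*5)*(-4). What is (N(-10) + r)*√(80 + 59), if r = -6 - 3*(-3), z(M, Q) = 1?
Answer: -8*√139 ≈ -94.319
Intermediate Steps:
j = -20 (j = 5*(-4) = -20)
N(S) = -1 + S (N(S) = S - 1*1 = S - 1 = -1 + S)
r = 3 (r = -6 + 9 = 3)
(N(-10) + r)*√(80 + 59) = ((-1 - 10) + 3)*√(80 + 59) = (-11 + 3)*√139 = -8*√139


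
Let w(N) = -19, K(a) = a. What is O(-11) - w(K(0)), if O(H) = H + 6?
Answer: 14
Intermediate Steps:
O(H) = 6 + H
O(-11) - w(K(0)) = (6 - 11) - 1*(-19) = -5 + 19 = 14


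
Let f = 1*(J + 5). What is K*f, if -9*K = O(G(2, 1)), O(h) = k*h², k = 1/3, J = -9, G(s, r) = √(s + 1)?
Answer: 4/9 ≈ 0.44444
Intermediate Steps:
G(s, r) = √(1 + s)
k = ⅓ ≈ 0.33333
O(h) = h²/3
K = -⅑ (K = -(√(1 + 2))²/27 = -(√3)²/27 = -3/27 = -⅑*1 = -⅑ ≈ -0.11111)
f = -4 (f = 1*(-9 + 5) = 1*(-4) = -4)
K*f = -⅑*(-4) = 4/9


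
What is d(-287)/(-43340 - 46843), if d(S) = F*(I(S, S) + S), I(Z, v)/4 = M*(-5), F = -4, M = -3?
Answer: -908/90183 ≈ -0.010068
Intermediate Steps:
I(Z, v) = 60 (I(Z, v) = 4*(-3*(-5)) = 4*15 = 60)
d(S) = -240 - 4*S (d(S) = -4*(60 + S) = -240 - 4*S)
d(-287)/(-43340 - 46843) = (-240 - 4*(-287))/(-43340 - 46843) = (-240 + 1148)/(-90183) = 908*(-1/90183) = -908/90183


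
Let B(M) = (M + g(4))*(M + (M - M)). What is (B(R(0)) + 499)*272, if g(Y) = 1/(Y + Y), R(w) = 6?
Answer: 145724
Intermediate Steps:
g(Y) = 1/(2*Y)
B(M) = M*(⅛ + M) (B(M) = (M + (½)/4)*(M + (M - M)) = (M + (½)*(¼))*(M + 0) = (M + ⅛)*M = (⅛ + M)*M = M*(⅛ + M))
(B(R(0)) + 499)*272 = (6*(⅛ + 6) + 499)*272 = (6*(49/8) + 499)*272 = (147/4 + 499)*272 = (2143/4)*272 = 145724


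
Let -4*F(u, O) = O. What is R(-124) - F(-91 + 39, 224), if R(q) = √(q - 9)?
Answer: 56 + I*√133 ≈ 56.0 + 11.533*I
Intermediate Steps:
F(u, O) = -O/4
R(q) = √(-9 + q)
R(-124) - F(-91 + 39, 224) = √(-9 - 124) - (-1)*224/4 = √(-133) - 1*(-56) = I*√133 + 56 = 56 + I*√133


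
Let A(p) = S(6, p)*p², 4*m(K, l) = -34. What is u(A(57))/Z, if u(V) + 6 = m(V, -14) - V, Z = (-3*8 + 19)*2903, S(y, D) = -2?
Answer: -12967/29030 ≈ -0.44668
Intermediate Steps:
m(K, l) = -17/2 (m(K, l) = (¼)*(-34) = -17/2)
Z = -14515 (Z = (-24 + 19)*2903 = -5*2903 = -14515)
A(p) = -2*p²
u(V) = -29/2 - V (u(V) = -6 + (-17/2 - V) = -29/2 - V)
u(A(57))/Z = (-29/2 - (-2)*57²)/(-14515) = (-29/2 - (-2)*3249)*(-1/14515) = (-29/2 - 1*(-6498))*(-1/14515) = (-29/2 + 6498)*(-1/14515) = (12967/2)*(-1/14515) = -12967/29030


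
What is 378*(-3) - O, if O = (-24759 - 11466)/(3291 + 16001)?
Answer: -3120129/2756 ≈ -1132.1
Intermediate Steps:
O = -5175/2756 (O = -36225/19292 = -36225*1/19292 = -5175/2756 ≈ -1.8777)
378*(-3) - O = 378*(-3) - 1*(-5175/2756) = -1134 + 5175/2756 = -3120129/2756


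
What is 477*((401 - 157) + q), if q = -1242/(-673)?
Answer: 78921558/673 ≈ 1.1727e+5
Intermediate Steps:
q = 1242/673 (q = -1242*(-1/673) = 1242/673 ≈ 1.8455)
477*((401 - 157) + q) = 477*((401 - 157) + 1242/673) = 477*(244 + 1242/673) = 477*(165454/673) = 78921558/673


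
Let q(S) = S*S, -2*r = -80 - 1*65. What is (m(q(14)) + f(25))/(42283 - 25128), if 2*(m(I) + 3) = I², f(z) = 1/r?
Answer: 2784727/2487475 ≈ 1.1195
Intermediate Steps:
r = 145/2 (r = -(-80 - 1*65)/2 = -(-80 - 65)/2 = -½*(-145) = 145/2 ≈ 72.500)
q(S) = S²
f(z) = 2/145 (f(z) = 1/(145/2) = 2/145)
m(I) = -3 + I²/2
(m(q(14)) + f(25))/(42283 - 25128) = ((-3 + (14²)²/2) + 2/145)/(42283 - 25128) = ((-3 + (½)*196²) + 2/145)/17155 = ((-3 + (½)*38416) + 2/145)*(1/17155) = ((-3 + 19208) + 2/145)*(1/17155) = (19205 + 2/145)*(1/17155) = (2784727/145)*(1/17155) = 2784727/2487475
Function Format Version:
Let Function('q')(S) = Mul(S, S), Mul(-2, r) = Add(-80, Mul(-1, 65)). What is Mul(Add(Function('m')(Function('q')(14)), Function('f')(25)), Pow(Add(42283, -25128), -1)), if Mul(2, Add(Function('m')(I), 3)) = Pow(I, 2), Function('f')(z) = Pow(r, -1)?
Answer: Rational(2784727, 2487475) ≈ 1.1195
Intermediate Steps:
r = Rational(145, 2) (r = Mul(Rational(-1, 2), Add(-80, Mul(-1, 65))) = Mul(Rational(-1, 2), Add(-80, -65)) = Mul(Rational(-1, 2), -145) = Rational(145, 2) ≈ 72.500)
Function('q')(S) = Pow(S, 2)
Function('f')(z) = Rational(2, 145) (Function('f')(z) = Pow(Rational(145, 2), -1) = Rational(2, 145))
Function('m')(I) = Add(-3, Mul(Rational(1, 2), Pow(I, 2)))
Mul(Add(Function('m')(Function('q')(14)), Function('f')(25)), Pow(Add(42283, -25128), -1)) = Mul(Add(Add(-3, Mul(Rational(1, 2), Pow(Pow(14, 2), 2))), Rational(2, 145)), Pow(Add(42283, -25128), -1)) = Mul(Add(Add(-3, Mul(Rational(1, 2), Pow(196, 2))), Rational(2, 145)), Pow(17155, -1)) = Mul(Add(Add(-3, Mul(Rational(1, 2), 38416)), Rational(2, 145)), Rational(1, 17155)) = Mul(Add(Add(-3, 19208), Rational(2, 145)), Rational(1, 17155)) = Mul(Add(19205, Rational(2, 145)), Rational(1, 17155)) = Mul(Rational(2784727, 145), Rational(1, 17155)) = Rational(2784727, 2487475)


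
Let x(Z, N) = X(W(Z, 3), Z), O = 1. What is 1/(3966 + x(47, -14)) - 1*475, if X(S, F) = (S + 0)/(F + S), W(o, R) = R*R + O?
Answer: -107384143/226072 ≈ -475.00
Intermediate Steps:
W(o, R) = 1 + R**2 (W(o, R) = R*R + 1 = R**2 + 1 = 1 + R**2)
X(S, F) = S/(F + S)
x(Z, N) = 10/(10 + Z) (x(Z, N) = (1 + 3**2)/(Z + (1 + 3**2)) = (1 + 9)/(Z + (1 + 9)) = 10/(Z + 10) = 10/(10 + Z))
1/(3966 + x(47, -14)) - 1*475 = 1/(3966 + 10/(10 + 47)) - 1*475 = 1/(3966 + 10/57) - 475 = 1/(226072/57) - 475 = 57/226072 - 475 = -107384143/226072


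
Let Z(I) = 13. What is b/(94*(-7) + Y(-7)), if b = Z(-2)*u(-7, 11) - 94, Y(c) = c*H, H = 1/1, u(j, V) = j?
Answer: 37/133 ≈ 0.27820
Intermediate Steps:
H = 1
Y(c) = c (Y(c) = c*1 = c)
b = -185 (b = 13*(-7) - 94 = -91 - 94 = -185)
b/(94*(-7) + Y(-7)) = -185/(94*(-7) - 7) = -185/(-658 - 7) = -185/(-665) = -185*(-1/665) = 37/133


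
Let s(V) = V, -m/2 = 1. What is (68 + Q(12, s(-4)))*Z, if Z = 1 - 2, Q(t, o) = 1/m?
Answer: -135/2 ≈ -67.500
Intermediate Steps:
m = -2 (m = -2*1 = -2)
Q(t, o) = -½ (Q(t, o) = 1/(-2) = -½)
Z = -1
(68 + Q(12, s(-4)))*Z = (68 - ½)*(-1) = (135/2)*(-1) = -135/2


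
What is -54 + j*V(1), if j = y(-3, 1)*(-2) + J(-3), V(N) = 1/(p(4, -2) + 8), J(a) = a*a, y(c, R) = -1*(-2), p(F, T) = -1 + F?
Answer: -589/11 ≈ -53.545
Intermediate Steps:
y(c, R) = 2
J(a) = a²
V(N) = 1/11 (V(N) = 1/((-1 + 4) + 8) = 1/(3 + 8) = 1/11)
j = 5 (j = 2*(-2) + (-3)² = -4 + 9 = 5)
-54 + j*V(1) = -54 + 5*(1/11) = -54 + 5/11 = -589/11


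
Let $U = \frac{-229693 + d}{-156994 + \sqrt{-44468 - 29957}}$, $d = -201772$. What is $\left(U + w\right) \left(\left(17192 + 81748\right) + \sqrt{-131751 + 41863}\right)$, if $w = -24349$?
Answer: $- \frac{4 \left(24735 + 53 i \sqrt{2}\right) \left(600066703118679 - 2157325 i \sqrt{2977}\right)}{24647190461} \approx -2.4088 \cdot 10^{9} - 7.2989 \cdot 10^{6} i$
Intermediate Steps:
$U = - \frac{431465}{-156994 + 5 i \sqrt{2977}}$ ($U = \frac{-229693 - 201772}{-156994 + \sqrt{-44468 - 29957}} = - \frac{431465}{-156994 + \sqrt{-74425}} = - \frac{431465}{-156994 + 5 i \sqrt{2977}} \approx 2.7483 + 0.0047757 i$)
$\left(U + w\right) \left(\left(17192 + 81748\right) + \sqrt{-131751 + 41863}\right) = \left(\left(\frac{67737416210}{24647190461} + \frac{2157325 i \sqrt{2977}}{24647190461}\right) - 24349\right) \left(\left(17192 + 81748\right) + \sqrt{-131751 + 41863}\right) = \left(- \frac{600066703118679}{24647190461} + \frac{2157325 i \sqrt{2977}}{24647190461}\right) \left(98940 + \sqrt{-89888}\right) = \left(- \frac{600066703118679}{24647190461} + \frac{2157325 i \sqrt{2977}}{24647190461}\right) \left(98940 + 212 i \sqrt{2}\right) = \left(98940 + 212 i \sqrt{2}\right) \left(- \frac{600066703118679}{24647190461} + \frac{2157325 i \sqrt{2977}}{24647190461}\right)$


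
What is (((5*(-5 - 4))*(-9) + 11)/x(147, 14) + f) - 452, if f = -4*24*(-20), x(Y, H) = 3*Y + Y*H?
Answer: 3668948/2499 ≈ 1468.2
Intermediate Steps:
x(Y, H) = 3*Y + H*Y
f = 1920 (f = -96*(-20) = 1920)
(((5*(-5 - 4))*(-9) + 11)/x(147, 14) + f) - 452 = (((5*(-5 - 4))*(-9) + 11)/((147*(3 + 14))) + 1920) - 452 = (((5*(-9))*(-9) + 11)/((147*17)) + 1920) - 452 = ((-45*(-9) + 11)/2499 + 1920) - 452 = ((405 + 11)*(1/2499) + 1920) - 452 = (416*(1/2499) + 1920) - 452 = (416/2499 + 1920) - 452 = 4798496/2499 - 452 = 3668948/2499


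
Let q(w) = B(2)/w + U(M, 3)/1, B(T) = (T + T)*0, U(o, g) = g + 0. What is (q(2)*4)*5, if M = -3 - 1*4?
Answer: 60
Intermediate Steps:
M = -7 (M = -3 - 4 = -7)
U(o, g) = g
B(T) = 0 (B(T) = (2*T)*0 = 0)
q(w) = 3 (q(w) = 0/w + 3/1 = 0 + 3*1 = 0 + 3 = 3)
(q(2)*4)*5 = (3*4)*5 = 12*5 = 60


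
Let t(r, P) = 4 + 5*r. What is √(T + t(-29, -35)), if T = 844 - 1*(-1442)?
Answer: √2145 ≈ 46.314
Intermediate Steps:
T = 2286 (T = 844 + 1442 = 2286)
√(T + t(-29, -35)) = √(2286 + (4 + 5*(-29))) = √(2286 + (4 - 145)) = √(2286 - 141) = √2145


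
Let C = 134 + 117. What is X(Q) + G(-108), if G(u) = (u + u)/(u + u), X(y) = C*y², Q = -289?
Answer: 20963772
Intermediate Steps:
C = 251
X(y) = 251*y²
G(u) = 1 (G(u) = (2*u)/((2*u)) = (2*u)*(1/(2*u)) = 1)
X(Q) + G(-108) = 251*(-289)² + 1 = 251*83521 + 1 = 20963771 + 1 = 20963772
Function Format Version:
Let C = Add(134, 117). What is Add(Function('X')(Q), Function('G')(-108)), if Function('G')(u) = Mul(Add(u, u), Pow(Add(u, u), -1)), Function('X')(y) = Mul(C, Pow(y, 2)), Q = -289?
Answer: 20963772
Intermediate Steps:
C = 251
Function('X')(y) = Mul(251, Pow(y, 2))
Function('G')(u) = 1 (Function('G')(u) = Mul(Mul(2, u), Pow(Mul(2, u), -1)) = Mul(Mul(2, u), Mul(Rational(1, 2), Pow(u, -1))) = 1)
Add(Function('X')(Q), Function('G')(-108)) = Add(Mul(251, Pow(-289, 2)), 1) = Add(Mul(251, 83521), 1) = Add(20963771, 1) = 20963772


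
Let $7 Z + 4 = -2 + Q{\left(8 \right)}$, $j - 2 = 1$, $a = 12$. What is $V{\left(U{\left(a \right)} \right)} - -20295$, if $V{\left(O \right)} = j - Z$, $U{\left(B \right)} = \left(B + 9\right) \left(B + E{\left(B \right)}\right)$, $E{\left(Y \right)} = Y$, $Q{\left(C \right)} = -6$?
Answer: $\frac{142098}{7} \approx 20300.0$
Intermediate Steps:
$j = 3$ ($j = 2 + 1 = 3$)
$Z = - \frac{12}{7}$ ($Z = - \frac{4}{7} + \frac{-2 - 6}{7} = - \frac{4}{7} + \frac{1}{7} \left(-8\right) = - \frac{4}{7} - \frac{8}{7} = - \frac{12}{7} \approx -1.7143$)
$U{\left(B \right)} = 2 B \left(9 + B\right)$ ($U{\left(B \right)} = \left(B + 9\right) \left(B + B\right) = \left(9 + B\right) 2 B = 2 B \left(9 + B\right)$)
$V{\left(O \right)} = \frac{33}{7}$ ($V{\left(O \right)} = 3 - - \frac{12}{7} = 3 + \frac{12}{7} = \frac{33}{7}$)
$V{\left(U{\left(a \right)} \right)} - -20295 = \frac{33}{7} - -20295 = \frac{33}{7} + 20295 = \frac{142098}{7}$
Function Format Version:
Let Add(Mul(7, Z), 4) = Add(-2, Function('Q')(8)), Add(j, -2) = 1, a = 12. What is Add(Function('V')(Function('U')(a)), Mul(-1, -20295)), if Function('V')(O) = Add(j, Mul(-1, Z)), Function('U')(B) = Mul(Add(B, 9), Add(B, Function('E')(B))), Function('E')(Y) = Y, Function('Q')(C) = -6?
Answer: Rational(142098, 7) ≈ 20300.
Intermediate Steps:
j = 3 (j = Add(2, 1) = 3)
Z = Rational(-12, 7) (Z = Add(Rational(-4, 7), Mul(Rational(1, 7), Add(-2, -6))) = Add(Rational(-4, 7), Mul(Rational(1, 7), -8)) = Add(Rational(-4, 7), Rational(-8, 7)) = Rational(-12, 7) ≈ -1.7143)
Function('U')(B) = Mul(2, B, Add(9, B)) (Function('U')(B) = Mul(Add(B, 9), Add(B, B)) = Mul(Add(9, B), Mul(2, B)) = Mul(2, B, Add(9, B)))
Function('V')(O) = Rational(33, 7) (Function('V')(O) = Add(3, Mul(-1, Rational(-12, 7))) = Add(3, Rational(12, 7)) = Rational(33, 7))
Add(Function('V')(Function('U')(a)), Mul(-1, -20295)) = Add(Rational(33, 7), Mul(-1, -20295)) = Add(Rational(33, 7), 20295) = Rational(142098, 7)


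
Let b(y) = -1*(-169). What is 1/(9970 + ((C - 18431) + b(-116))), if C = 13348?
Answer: 1/5056 ≈ 0.00019778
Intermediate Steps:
b(y) = 169
1/(9970 + ((C - 18431) + b(-116))) = 1/(9970 + ((13348 - 18431) + 169)) = 1/(9970 + (-5083 + 169)) = 1/(9970 - 4914) = 1/5056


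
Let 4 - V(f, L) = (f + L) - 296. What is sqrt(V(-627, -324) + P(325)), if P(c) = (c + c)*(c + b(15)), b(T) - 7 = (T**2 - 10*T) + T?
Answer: sqrt(275551) ≈ 524.93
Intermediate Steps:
b(T) = 7 + T**2 - 9*T (b(T) = 7 + ((T**2 - 10*T) + T) = 7 + (T**2 - 9*T) = 7 + T**2 - 9*T)
V(f, L) = 300 - L - f (V(f, L) = 4 - ((f + L) - 296) = 4 - ((L + f) - 296) = 4 - (-296 + L + f) = 4 + (296 - L - f) = 300 - L - f)
P(c) = 2*c*(97 + c) (P(c) = (c + c)*(c + (7 + 15**2 - 9*15)) = (2*c)*(c + (7 + 225 - 135)) = (2*c)*(c + 97) = (2*c)*(97 + c) = 2*c*(97 + c))
sqrt(V(-627, -324) + P(325)) = sqrt((300 - 1*(-324) - 1*(-627)) + 2*325*(97 + 325)) = sqrt((300 + 324 + 627) + 2*325*422) = sqrt(1251 + 274300) = sqrt(275551)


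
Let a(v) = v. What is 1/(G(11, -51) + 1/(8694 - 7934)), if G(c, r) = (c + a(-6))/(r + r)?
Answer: -38760/1849 ≈ -20.963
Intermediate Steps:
G(c, r) = (-6 + c)/(2*r) (G(c, r) = (c - 6)/(r + r) = (-6 + c)/((2*r)) = (-6 + c)*(1/(2*r)) = (-6 + c)/(2*r))
1/(G(11, -51) + 1/(8694 - 7934)) = 1/((½)*(-6 + 11)/(-51) + 1/(8694 - 7934)) = 1/((½)*(-1/51)*5 + 1/760) = 1/(-5/102 + 1/760) = 1/(-1849/38760) = -38760/1849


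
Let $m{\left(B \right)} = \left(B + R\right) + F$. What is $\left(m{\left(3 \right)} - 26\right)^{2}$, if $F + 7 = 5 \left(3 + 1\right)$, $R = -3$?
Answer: $169$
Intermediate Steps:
$F = 13$ ($F = -7 + 5 \left(3 + 1\right) = -7 + 5 \cdot 4 = -7 + 20 = 13$)
$m{\left(B \right)} = 10 + B$ ($m{\left(B \right)} = \left(B - 3\right) + 13 = \left(-3 + B\right) + 13 = 10 + B$)
$\left(m{\left(3 \right)} - 26\right)^{2} = \left(\left(10 + 3\right) - 26\right)^{2} = \left(13 - 26\right)^{2} = \left(-13\right)^{2} = 169$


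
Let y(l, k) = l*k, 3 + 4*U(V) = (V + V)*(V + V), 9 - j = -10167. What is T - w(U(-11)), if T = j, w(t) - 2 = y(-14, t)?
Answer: 23715/2 ≈ 11858.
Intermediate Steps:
j = 10176 (j = 9 - 1*(-10167) = 9 + 10167 = 10176)
U(V) = -¾ + V² (U(V) = -¾ + ((V + V)*(V + V))/4 = -¾ + ((2*V)*(2*V))/4 = -¾ + (4*V²)/4 = -¾ + V²)
y(l, k) = k*l
w(t) = 2 - 14*t (w(t) = 2 + t*(-14) = 2 - 14*t)
T = 10176
T - w(U(-11)) = 10176 - (2 - 14*(-¾ + (-11)²)) = 10176 - (2 - 14*(-¾ + 121)) = 10176 - (2 - 14*481/4) = 10176 - (2 - 3367/2) = 10176 - 1*(-3363/2) = 10176 + 3363/2 = 23715/2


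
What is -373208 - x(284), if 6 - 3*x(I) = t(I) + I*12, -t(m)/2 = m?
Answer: -1116790/3 ≈ -3.7226e+5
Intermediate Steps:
t(m) = -2*m
x(I) = 2 - 10*I/3 (x(I) = 2 - (-2*I + I*12)/3 = 2 - (-2*I + 12*I)/3 = 2 - 10*I/3)
-373208 - x(284) = -373208 - (2 - 10/3*284) = -373208 - (2 - 2840/3) = -373208 - 1*(-2834/3) = -373208 + 2834/3 = -1116790/3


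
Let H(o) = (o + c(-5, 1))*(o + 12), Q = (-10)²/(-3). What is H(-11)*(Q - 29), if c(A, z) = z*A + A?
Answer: 1309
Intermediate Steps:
Q = -100/3 (Q = 100*(-⅓) = -100/3 ≈ -33.333)
c(A, z) = A + A*z (c(A, z) = A*z + A = A + A*z)
H(o) = (-10 + o)*(12 + o) (H(o) = (o - 5*(1 + 1))*(o + 12) = (o - 5*2)*(12 + o) = (o - 10)*(12 + o) = (-10 + o)*(12 + o))
H(-11)*(Q - 29) = (-120 + (-11)² + 2*(-11))*(-100/3 - 29) = (-120 + 121 - 22)*(-187/3) = -21*(-187/3) = 1309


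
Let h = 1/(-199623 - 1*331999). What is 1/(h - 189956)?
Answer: -531622/100984788633 ≈ -5.2644e-6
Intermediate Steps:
h = -1/531622 (h = 1/(-199623 - 331999) = 1/(-531622) = -1/531622 ≈ -1.8810e-6)
1/(h - 189956) = 1/(-1/531622 - 189956) = 1/(-100984788633/531622) = -531622/100984788633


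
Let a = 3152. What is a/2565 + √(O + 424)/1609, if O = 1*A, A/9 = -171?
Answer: 3152/2565 + I*√1115/1609 ≈ 1.2288 + 0.020753*I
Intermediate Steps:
A = -1539 (A = 9*(-171) = -1539)
O = -1539 (O = 1*(-1539) = -1539)
a/2565 + √(O + 424)/1609 = 3152/2565 + √(-1539 + 424)/1609 = 3152*(1/2565) + √(-1115)*(1/1609) = 3152/2565 + (I*√1115)*(1/1609) = 3152/2565 + I*√1115/1609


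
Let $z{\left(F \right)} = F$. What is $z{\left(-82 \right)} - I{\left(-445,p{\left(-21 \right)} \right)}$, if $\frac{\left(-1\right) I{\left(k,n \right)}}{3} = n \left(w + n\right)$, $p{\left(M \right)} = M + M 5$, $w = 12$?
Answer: $43010$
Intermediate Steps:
$p{\left(M \right)} = 6 M$ ($p{\left(M \right)} = M + 5 M = 6 M$)
$I{\left(k,n \right)} = - 3 n \left(12 + n\right)$
$z{\left(-82 \right)} - I{\left(-445,p{\left(-21 \right)} \right)} = -82 - - 3 \cdot 6 \left(-21\right) \left(12 + 6 \left(-21\right)\right) = -82 - \left(-3\right) \left(-126\right) \left(12 - 126\right) = -82 - \left(-3\right) \left(-126\right) \left(-114\right) = -82 - -43092 = -82 + 43092 = 43010$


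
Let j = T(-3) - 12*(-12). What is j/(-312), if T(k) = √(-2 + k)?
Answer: -6/13 - I*√5/312 ≈ -0.46154 - 0.0071669*I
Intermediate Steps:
j = 144 + I*√5 (j = √(-2 - 3) - 12*(-12) = √(-5) + 144 = I*√5 + 144 = 144 + I*√5 ≈ 144.0 + 2.2361*I)
j/(-312) = (144 + I*√5)/(-312) = (144 + I*√5)*(-1/312) = -6/13 - I*√5/312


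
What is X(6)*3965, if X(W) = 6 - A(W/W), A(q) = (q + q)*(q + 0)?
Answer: 15860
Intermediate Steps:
A(q) = 2*q² (A(q) = (2*q)*q = 2*q²)
X(W) = 4 (X(W) = 6 - 2*(W/W)² = 6 - 2*1² = 6 - 2 = 4)
X(6)*3965 = 4*3965 = 15860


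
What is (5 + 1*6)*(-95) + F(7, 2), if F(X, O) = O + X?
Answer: -1036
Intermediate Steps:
(5 + 1*6)*(-95) + F(7, 2) = (5 + 1*6)*(-95) + (2 + 7) = (5 + 6)*(-95) + 9 = 11*(-95) + 9 = -1045 + 9 = -1036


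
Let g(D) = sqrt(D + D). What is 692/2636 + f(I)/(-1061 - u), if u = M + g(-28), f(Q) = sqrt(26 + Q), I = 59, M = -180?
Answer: 173/659 - 881*sqrt(85)/776217 + 2*I*sqrt(1190)/776217 ≈ 0.25205 + 8.8883e-5*I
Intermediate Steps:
g(D) = sqrt(2)*sqrt(D) (g(D) = sqrt(2*D) = sqrt(2)*sqrt(D))
u = -180 + 2*I*sqrt(14) (u = -180 + sqrt(2)*sqrt(-28) = -180 + sqrt(2)*(2*I*sqrt(7)) = -180 + 2*I*sqrt(14) ≈ -180.0 + 7.4833*I)
692/2636 + f(I)/(-1061 - u) = 692/2636 + sqrt(26 + 59)/(-1061 - (-180 + 2*I*sqrt(14))) = 692*(1/2636) + sqrt(85)/(-1061 + (180 - 2*I*sqrt(14))) = 173/659 + sqrt(85)/(-881 - 2*I*sqrt(14))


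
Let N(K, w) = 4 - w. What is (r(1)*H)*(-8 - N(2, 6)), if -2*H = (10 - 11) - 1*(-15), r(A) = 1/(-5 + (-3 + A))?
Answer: -6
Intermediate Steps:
r(A) = 1/(-8 + A)
H = -7 (H = -((10 - 11) - 1*(-15))/2 = -(-1 + 15)/2 = -½*14 = -7)
(r(1)*H)*(-8 - N(2, 6)) = (-7/(-8 + 1))*(-8 - (4 - 1*6)) = (-7/(-7))*(-8 - (4 - 6)) = (-⅐*(-7))*(-8 - 1*(-2)) = 1*(-8 + 2) = 1*(-6) = -6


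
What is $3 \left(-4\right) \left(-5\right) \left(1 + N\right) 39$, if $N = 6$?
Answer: $16380$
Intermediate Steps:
$3 \left(-4\right) \left(-5\right) \left(1 + N\right) 39 = 3 \left(-4\right) \left(-5\right) \left(1 + 6\right) 39 = 3 \cdot 20 \cdot 7 \cdot 39 = 3 \cdot 140 \cdot 39 = 420 \cdot 39 = 16380$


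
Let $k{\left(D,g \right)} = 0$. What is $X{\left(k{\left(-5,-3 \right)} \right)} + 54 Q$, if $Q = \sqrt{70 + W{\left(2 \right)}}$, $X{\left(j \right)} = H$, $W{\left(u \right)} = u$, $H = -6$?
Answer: $-6 + 324 \sqrt{2} \approx 452.21$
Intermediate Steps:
$X{\left(j \right)} = -6$
$Q = 6 \sqrt{2}$ ($Q = \sqrt{70 + 2} = \sqrt{72} = 6 \sqrt{2} \approx 8.4853$)
$X{\left(k{\left(-5,-3 \right)} \right)} + 54 Q = -6 + 54 \cdot 6 \sqrt{2} = -6 + 324 \sqrt{2}$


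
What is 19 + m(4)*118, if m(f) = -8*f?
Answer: -3757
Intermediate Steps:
19 + m(4)*118 = 19 - 8*4*118 = 19 - 32*118 = 19 - 3776 = -3757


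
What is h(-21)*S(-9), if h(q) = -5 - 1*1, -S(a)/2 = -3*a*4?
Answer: 1296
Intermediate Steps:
S(a) = 24*a (S(a) = -2*(-3*a)*4 = -(-24)*a = 24*a)
h(q) = -6 (h(q) = -5 - 1 = -6)
h(-21)*S(-9) = -144*(-9) = -6*(-216) = 1296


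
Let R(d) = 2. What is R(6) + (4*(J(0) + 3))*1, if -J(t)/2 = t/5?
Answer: 14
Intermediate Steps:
J(t) = -2*t/5
R(6) + (4*(J(0) + 3))*1 = 2 + (4*(-⅖*0 + 3))*1 = 2 + (4*(0 + 3))*1 = 2 + (4*3)*1 = 2 + 12*1 = 2 + 12 = 14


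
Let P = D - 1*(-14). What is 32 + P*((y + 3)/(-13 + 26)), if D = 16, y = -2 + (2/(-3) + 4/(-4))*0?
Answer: 446/13 ≈ 34.308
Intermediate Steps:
y = -2 (y = -2 + (2*(-⅓) + 4*(-¼))*0 = -2 + (-⅔ - 1)*0 = -2 - 5/3*0 = -2 + 0 = -2)
P = 30 (P = 16 - 1*(-14) = 16 + 14 = 30)
32 + P*((y + 3)/(-13 + 26)) = 32 + 30*((-2 + 3)/(-13 + 26)) = 32 + 30*(1/13) = 32 + 30/13 = 446/13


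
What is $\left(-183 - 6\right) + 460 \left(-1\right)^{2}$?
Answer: $271$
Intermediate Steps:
$\left(-183 - 6\right) + 460 \left(-1\right)^{2} = \left(-183 - 6\right) + 460 \cdot 1 = -189 + 460 = 271$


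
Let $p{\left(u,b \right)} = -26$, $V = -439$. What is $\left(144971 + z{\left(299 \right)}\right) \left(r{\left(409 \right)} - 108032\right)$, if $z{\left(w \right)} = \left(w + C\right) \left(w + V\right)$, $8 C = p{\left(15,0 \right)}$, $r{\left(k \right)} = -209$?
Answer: $-11210087406$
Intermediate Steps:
$C = - \frac{13}{4}$ ($C = \frac{1}{8} \left(-26\right) = - \frac{13}{4} \approx -3.25$)
$z{\left(w \right)} = \left(-439 + w\right) \left(- \frac{13}{4} + w\right)$ ($z{\left(w \right)} = \left(w - \frac{13}{4}\right) \left(w - 439\right) = \left(- \frac{13}{4} + w\right) \left(-439 + w\right) = \left(-439 + w\right) \left(- \frac{13}{4} + w\right)$)
$\left(144971 + z{\left(299 \right)}\right) \left(r{\left(409 \right)} - 108032\right) = \left(144971 + \left(\frac{5707}{4} + 299^{2} - \frac{528931}{4}\right)\right) \left(-209 - 108032\right) = \left(144971 + \left(\frac{5707}{4} + 89401 - \frac{528931}{4}\right)\right) \left(-108241\right) = \left(144971 - 41405\right) \left(-108241\right) = 103566 \left(-108241\right) = -11210087406$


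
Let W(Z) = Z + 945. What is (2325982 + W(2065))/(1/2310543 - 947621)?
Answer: -2690618081328/1094759534101 ≈ -2.4577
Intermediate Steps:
W(Z) = 945 + Z
(2325982 + W(2065))/(1/2310543 - 947621) = (2325982 + (945 + 2065))/(1/2310543 - 947621) = (2325982 + 3010)/(1/2310543 - 947621) = 2328992/(-2189519068202/2310543) = 2328992*(-2310543/2189519068202) = -2690618081328/1094759534101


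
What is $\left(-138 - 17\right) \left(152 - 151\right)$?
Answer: $-155$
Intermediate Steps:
$\left(-138 - 17\right) \left(152 - 151\right) = \left(-155\right) 1 = -155$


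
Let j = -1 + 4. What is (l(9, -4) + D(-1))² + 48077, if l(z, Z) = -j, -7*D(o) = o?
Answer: 2356173/49 ≈ 48085.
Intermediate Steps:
D(o) = -o/7
j = 3
l(z, Z) = -3 (l(z, Z) = -1*3 = -3)
(l(9, -4) + D(-1))² + 48077 = (-3 - ⅐*(-1))² + 48077 = (-3 + ⅐)² + 48077 = (-20/7)² + 48077 = 400/49 + 48077 = 2356173/49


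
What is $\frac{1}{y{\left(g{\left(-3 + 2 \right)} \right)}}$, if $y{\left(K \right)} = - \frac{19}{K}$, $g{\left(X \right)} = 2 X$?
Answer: $\frac{2}{19} \approx 0.10526$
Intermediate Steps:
$\frac{1}{y{\left(g{\left(-3 + 2 \right)} \right)}} = \frac{1}{\left(-19\right) \frac{1}{2 \left(-3 + 2\right)}} = \frac{1}{\left(-19\right) \frac{1}{2 \left(-1\right)}} = \frac{1}{\left(-19\right) \frac{1}{-2}} = \frac{1}{\left(-19\right) \left(- \frac{1}{2}\right)} = \frac{1}{\frac{19}{2}} = \frac{2}{19}$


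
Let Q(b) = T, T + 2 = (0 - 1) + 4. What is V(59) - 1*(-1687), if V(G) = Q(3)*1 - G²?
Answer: -1793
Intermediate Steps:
T = 1 (T = -2 + ((0 - 1) + 4) = -2 + (-1 + 4) = -2 + 3 = 1)
Q(b) = 1
V(G) = 1 - G² (V(G) = 1*1 - G² = 1 - G²)
V(59) - 1*(-1687) = (1 - 1*59²) - 1*(-1687) = (1 - 1*3481) + 1687 = (1 - 3481) + 1687 = -3480 + 1687 = -1793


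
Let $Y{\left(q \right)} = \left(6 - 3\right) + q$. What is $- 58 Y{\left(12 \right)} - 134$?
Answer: $-1004$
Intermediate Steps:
$Y{\left(q \right)} = 3 + q$
$- 58 Y{\left(12 \right)} - 134 = - 58 \left(3 + 12\right) - 134 = \left(-58\right) 15 - 134 = -870 - 134 = -1004$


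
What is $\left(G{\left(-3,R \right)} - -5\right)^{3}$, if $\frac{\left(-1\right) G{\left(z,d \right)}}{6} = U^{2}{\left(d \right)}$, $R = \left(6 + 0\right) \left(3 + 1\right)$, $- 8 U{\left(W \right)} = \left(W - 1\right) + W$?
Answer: $- \frac{270463449563}{32768} \approx -8.2539 \cdot 10^{6}$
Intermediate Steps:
$U{\left(W \right)} = \frac{1}{8} - \frac{W}{4}$ ($U{\left(W \right)} = - \frac{\left(W - 1\right) + W}{8} = - \frac{\left(-1 + W\right) + W}{8} = - \frac{-1 + 2 W}{8} = \frac{1}{8} - \frac{W}{4}$)
$R = 24$ ($R = 6 \cdot 4 = 24$)
$G{\left(z,d \right)} = - 6 \left(\frac{1}{8} - \frac{d}{4}\right)^{2}$
$\left(G{\left(-3,R \right)} - -5\right)^{3} = \left(- \frac{3 \left(-1 + 2 \cdot 24\right)^{2}}{32} - -5\right)^{3} = \left(- \frac{3 \left(-1 + 48\right)^{2}}{32} + 5\right)^{3} = \left(- \frac{3 \cdot 47^{2}}{32} + 5\right)^{3} = \left(\left(- \frac{3}{32}\right) 2209 + 5\right)^{3} = \left(- \frac{6627}{32} + 5\right)^{3} = \left(- \frac{6467}{32}\right)^{3} = - \frac{270463449563}{32768}$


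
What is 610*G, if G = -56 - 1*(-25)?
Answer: -18910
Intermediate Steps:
G = -31 (G = -56 + 25 = -31)
610*G = 610*(-31) = -18910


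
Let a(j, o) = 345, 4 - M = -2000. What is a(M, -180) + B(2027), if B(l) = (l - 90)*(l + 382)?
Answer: 4666578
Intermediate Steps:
M = 2004 (M = 4 - 1*(-2000) = 4 + 2000 = 2004)
B(l) = (-90 + l)*(382 + l)
a(M, -180) + B(2027) = 345 + (-34380 + 2027**2 + 292*2027) = 345 + (-34380 + 4108729 + 591884) = 345 + 4666233 = 4666578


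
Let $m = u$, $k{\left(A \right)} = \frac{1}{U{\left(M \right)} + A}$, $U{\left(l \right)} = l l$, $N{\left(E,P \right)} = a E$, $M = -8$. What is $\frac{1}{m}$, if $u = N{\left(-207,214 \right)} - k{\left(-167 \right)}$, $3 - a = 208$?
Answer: $\frac{103}{4370806} \approx 2.3565 \cdot 10^{-5}$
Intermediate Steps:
$a = -205$ ($a = 3 - 208 = -205$)
$N{\left(E,P \right)} = - 205 E$
$U{\left(l \right)} = l^{2}$
$k{\left(A \right)} = \frac{1}{64 + A}$ ($k{\left(A \right)} = \frac{1}{\left(-8\right)^{2} + A} = \frac{1}{64 + A}$)
$u = \frac{4370806}{103}$ ($u = \left(-205\right) \left(-207\right) - \frac{1}{64 - 167} = 42435 - \frac{1}{-103} = 42435 - - \frac{1}{103} = 42435 + \frac{1}{103} = \frac{4370806}{103} \approx 42435.0$)
$m = \frac{4370806}{103} \approx 42435.0$
$\frac{1}{m} = \frac{1}{\frac{4370806}{103}} = \frac{103}{4370806}$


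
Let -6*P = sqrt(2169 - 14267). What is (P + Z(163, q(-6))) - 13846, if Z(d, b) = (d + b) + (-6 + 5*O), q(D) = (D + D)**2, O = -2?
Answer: -13555 - I*sqrt(12098)/6 ≈ -13555.0 - 18.332*I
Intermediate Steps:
q(D) = 4*D**2 (q(D) = (2*D)**2 = 4*D**2)
P = -I*sqrt(12098)/6 (P = -sqrt(2169 - 14267)/6 = -I*sqrt(12098)/6 ≈ -18.332*I)
Z(d, b) = -16 + b + d (Z(d, b) = (d + b) + (-6 + 5*(-2)) = (b + d) + (-6 - 10) = (b + d) - 16 = -16 + b + d)
(P + Z(163, q(-6))) - 13846 = (-I*sqrt(12098)/6 + (-16 + 4*(-6)**2 + 163)) - 13846 = (-I*sqrt(12098)/6 + (-16 + 4*36 + 163)) - 13846 = (-I*sqrt(12098)/6 + (-16 + 144 + 163)) - 13846 = (-I*sqrt(12098)/6 + 291) - 13846 = (291 - I*sqrt(12098)/6) - 13846 = -13555 - I*sqrt(12098)/6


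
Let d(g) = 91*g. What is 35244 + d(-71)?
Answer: 28783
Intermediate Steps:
35244 + d(-71) = 35244 + 91*(-71) = 35244 - 6461 = 28783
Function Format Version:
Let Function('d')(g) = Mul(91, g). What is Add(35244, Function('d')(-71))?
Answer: 28783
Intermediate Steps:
Add(35244, Function('d')(-71)) = Add(35244, Mul(91, -71)) = Add(35244, -6461) = 28783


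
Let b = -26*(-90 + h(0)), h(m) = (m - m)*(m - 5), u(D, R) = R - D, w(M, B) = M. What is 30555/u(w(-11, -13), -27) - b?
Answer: -67995/16 ≈ -4249.7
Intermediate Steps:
h(m) = 0 (h(m) = 0*(-5 + m) = 0)
b = 2340 (b = -26*(-90 + 0) = -26*(-90) = 2340)
30555/u(w(-11, -13), -27) - b = 30555/(-27 - 1*(-11)) - 1*2340 = 30555/(-27 + 11) - 2340 = 30555/(-16) - 2340 = 30555*(-1/16) - 2340 = -30555/16 - 2340 = -67995/16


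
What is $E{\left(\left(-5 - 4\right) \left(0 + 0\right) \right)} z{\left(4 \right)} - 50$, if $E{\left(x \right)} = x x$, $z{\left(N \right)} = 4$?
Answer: $-50$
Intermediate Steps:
$E{\left(x \right)} = x^{2}$
$E{\left(\left(-5 - 4\right) \left(0 + 0\right) \right)} z{\left(4 \right)} - 50 = \left(\left(-5 - 4\right) \left(0 + 0\right)\right)^{2} \cdot 4 - 50 = \left(\left(-9\right) 0\right)^{2} \cdot 4 - 50 = 0^{2} \cdot 4 - 50 = 0 \cdot 4 - 50 = 0 - 50 = -50$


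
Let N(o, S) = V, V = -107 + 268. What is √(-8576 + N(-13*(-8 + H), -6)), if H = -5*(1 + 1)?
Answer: 3*I*√935 ≈ 91.733*I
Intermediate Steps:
H = -10 (H = -5*2 = -10)
V = 161
N(o, S) = 161
√(-8576 + N(-13*(-8 + H), -6)) = √(-8576 + 161) = √(-8415) = 3*I*√935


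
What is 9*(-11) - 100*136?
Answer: -13699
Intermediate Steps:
9*(-11) - 100*136 = -99 - 13600 = -13699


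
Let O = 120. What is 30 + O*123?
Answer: 14790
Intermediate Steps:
30 + O*123 = 30 + 120*123 = 30 + 14760 = 14790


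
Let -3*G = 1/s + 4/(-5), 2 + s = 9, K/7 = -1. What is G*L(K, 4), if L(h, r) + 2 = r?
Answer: 46/105 ≈ 0.43810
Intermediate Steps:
K = -7 (K = 7*(-1) = -7)
s = 7 (s = -2 + 9 = 7)
L(h, r) = -2 + r
G = 23/105 (G = -(1/7 + 4/(-5))/3 = -(1*(1/7) + 4*(-1/5))/3 = -(1/7 - 4/5)/3 = -1/3*(-23/35) = 23/105 ≈ 0.21905)
G*L(K, 4) = 23*(-2 + 4)/105 = (23/105)*2 = 46/105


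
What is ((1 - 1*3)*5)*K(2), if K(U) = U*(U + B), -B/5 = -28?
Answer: -2840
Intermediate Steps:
B = 140 (B = -5*(-28) = 140)
K(U) = U*(140 + U) (K(U) = U*(U + 140) = U*(140 + U))
((1 - 1*3)*5)*K(2) = ((1 - 1*3)*5)*(2*(140 + 2)) = ((1 - 3)*5)*(2*142) = -2*5*284 = -10*284 = -2840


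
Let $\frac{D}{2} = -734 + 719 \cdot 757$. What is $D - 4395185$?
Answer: $-3308087$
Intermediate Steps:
$D = 1087098$ ($D = 2 \left(-734 + 719 \cdot 757\right) = 2 \left(-734 + 544283\right) = 2 \cdot 543549 = 1087098$)
$D - 4395185 = 1087098 - 4395185 = -3308087$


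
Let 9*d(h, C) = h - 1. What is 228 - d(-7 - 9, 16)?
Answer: 2069/9 ≈ 229.89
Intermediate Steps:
d(h, C) = -1/9 + h/9 (d(h, C) = (h - 1)/9 = (-1 + h)/9 = -1/9 + h/9)
228 - d(-7 - 9, 16) = 228 - (-1/9 + (-7 - 9)/9) = 228 - (-1/9 + (1/9)*(-16)) = 228 - (-1/9 - 16/9) = 228 - 1*(-17/9) = 228 + 17/9 = 2069/9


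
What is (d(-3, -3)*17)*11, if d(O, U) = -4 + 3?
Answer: -187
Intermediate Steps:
d(O, U) = -1
(d(-3, -3)*17)*11 = -1*17*11 = -17*11 = -187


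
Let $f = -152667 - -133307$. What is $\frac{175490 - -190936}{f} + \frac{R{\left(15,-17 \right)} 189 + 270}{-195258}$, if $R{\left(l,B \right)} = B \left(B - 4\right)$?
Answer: $- \frac{6071592699}{315016240} \approx -19.274$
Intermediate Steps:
$R{\left(l,B \right)} = B \left(-4 + B\right)$
$f = -19360$ ($f = -152667 + 133307 = -19360$)
$\frac{175490 - -190936}{f} + \frac{R{\left(15,-17 \right)} 189 + 270}{-195258} = \frac{175490 - -190936}{-19360} + \frac{- 17 \left(-4 - 17\right) 189 + 270}{-195258} = \left(175490 + 190936\right) \left(- \frac{1}{19360}\right) + \left(\left(-17\right) \left(-21\right) 189 + 270\right) \left(- \frac{1}{195258}\right) = 366426 \left(- \frac{1}{19360}\right) + \left(357 \cdot 189 + 270\right) \left(- \frac{1}{195258}\right) = - \frac{183213}{9680} + \left(67473 + 270\right) \left(- \frac{1}{195258}\right) = - \frac{183213}{9680} + 67743 \left(- \frac{1}{195258}\right) = - \frac{183213}{9680} - \frac{22581}{65086} = - \frac{6071592699}{315016240}$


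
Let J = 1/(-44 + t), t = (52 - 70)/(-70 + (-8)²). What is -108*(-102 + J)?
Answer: 451764/41 ≈ 11019.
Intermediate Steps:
t = 3 (t = -18/(-70 + 64) = -18/(-6) = -18*(-⅙) = 3)
J = -1/41 (J = 1/(-44 + 3) = 1/(-41) = -1/41 ≈ -0.024390)
-108*(-102 + J) = -108*(-102 - 1/41) = -108*(-4183/41) = 451764/41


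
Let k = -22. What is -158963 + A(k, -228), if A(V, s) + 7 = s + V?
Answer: -159220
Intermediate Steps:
A(V, s) = -7 + V + s (A(V, s) = -7 + (s + V) = -7 + (V + s) = -7 + V + s)
-158963 + A(k, -228) = -158963 + (-7 - 22 - 228) = -158963 - 257 = -159220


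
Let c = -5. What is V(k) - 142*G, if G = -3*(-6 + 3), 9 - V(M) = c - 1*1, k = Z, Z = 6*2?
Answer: -1263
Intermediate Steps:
Z = 12
k = 12
V(M) = 15 (V(M) = 9 - (-5 - 1*1) = 9 - (-5 - 1) = 9 - 1*(-6) = 9 + 6 = 15)
G = 9 (G = -3*(-3) = 9)
V(k) - 142*G = 15 - 142*9 = 15 - 1278 = -1263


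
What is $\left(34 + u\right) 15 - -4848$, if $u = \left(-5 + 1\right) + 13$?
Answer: $5493$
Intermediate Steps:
$u = 9$ ($u = -4 + 13 = 9$)
$\left(34 + u\right) 15 - -4848 = \left(34 + 9\right) 15 - -4848 = 43 \cdot 15 + 4848 = 645 + 4848 = 5493$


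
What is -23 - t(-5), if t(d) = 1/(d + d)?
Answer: -229/10 ≈ -22.900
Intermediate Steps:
t(d) = 1/(2*d)
-23 - t(-5) = -23 - 1/(2*(-5)) = -23 - (-1)/(2*5) = -23 - 1*(-1/10) = -23 + 1/10 = -229/10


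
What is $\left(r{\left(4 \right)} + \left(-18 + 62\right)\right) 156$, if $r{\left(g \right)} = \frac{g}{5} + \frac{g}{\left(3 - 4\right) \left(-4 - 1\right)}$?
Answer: $\frac{35568}{5} \approx 7113.6$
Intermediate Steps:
$r{\left(g \right)} = \frac{2 g}{5}$ ($r{\left(g \right)} = g \frac{1}{5} + \frac{g}{\left(-1\right) \left(-5\right)} = \frac{g}{5} + \frac{g}{5} = \frac{2 g}{5}$)
$\left(r{\left(4 \right)} + \left(-18 + 62\right)\right) 156 = \left(\frac{2}{5} \cdot 4 + \left(-18 + 62\right)\right) 156 = \left(\frac{8}{5} + 44\right) 156 = \frac{228}{5} \cdot 156 = \frac{35568}{5}$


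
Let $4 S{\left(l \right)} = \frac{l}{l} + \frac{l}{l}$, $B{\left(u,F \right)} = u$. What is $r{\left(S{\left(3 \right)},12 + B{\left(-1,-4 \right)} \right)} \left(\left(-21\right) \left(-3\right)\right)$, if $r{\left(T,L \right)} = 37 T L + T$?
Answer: $12852$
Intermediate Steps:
$S{\left(l \right)} = \frac{1}{2}$ ($S{\left(l \right)} = \frac{\frac{l}{l} + \frac{l}{l}}{4} = \frac{1 + 1}{4} = \frac{1}{4} \cdot 2 = \frac{1}{2}$)
$r{\left(T,L \right)} = T + 37 L T$ ($r{\left(T,L \right)} = 37 L T + T = T + 37 L T$)
$r{\left(S{\left(3 \right)},12 + B{\left(-1,-4 \right)} \right)} \left(\left(-21\right) \left(-3\right)\right) = \frac{1 + 37 \left(12 - 1\right)}{2} \left(\left(-21\right) \left(-3\right)\right) = \frac{1 + 37 \cdot 11}{2} \cdot 63 = \frac{1 + 407}{2} \cdot 63 = \frac{1}{2} \cdot 408 \cdot 63 = 204 \cdot 63 = 12852$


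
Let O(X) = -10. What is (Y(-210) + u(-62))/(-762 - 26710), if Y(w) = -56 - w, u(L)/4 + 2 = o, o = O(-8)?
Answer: -53/13736 ≈ -0.0038585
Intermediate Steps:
o = -10
u(L) = -48 (u(L) = -8 + 4*(-10) = -8 - 40 = -48)
(Y(-210) + u(-62))/(-762 - 26710) = ((-56 - 1*(-210)) - 48)/(-762 - 26710) = ((-56 + 210) - 48)/(-27472) = (154 - 48)*(-1/27472) = 106*(-1/27472) = -53/13736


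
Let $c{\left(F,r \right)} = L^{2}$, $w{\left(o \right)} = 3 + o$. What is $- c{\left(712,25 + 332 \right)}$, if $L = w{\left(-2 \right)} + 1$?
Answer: $-4$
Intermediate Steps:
$L = 2$ ($L = \left(3 - 2\right) + 1 = 1 + 1 = 2$)
$c{\left(F,r \right)} = 4$ ($c{\left(F,r \right)} = 2^{2} = 4$)
$- c{\left(712,25 + 332 \right)} = \left(-1\right) 4 = -4$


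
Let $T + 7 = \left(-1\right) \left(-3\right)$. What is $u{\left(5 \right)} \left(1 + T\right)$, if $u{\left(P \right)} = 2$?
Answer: $-6$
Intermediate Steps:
$T = -4$ ($T = -7 - -3 = -7 + 3 = -4$)
$u{\left(5 \right)} \left(1 + T\right) = 2 \left(1 - 4\right) = 2 \left(-3\right) = -6$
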